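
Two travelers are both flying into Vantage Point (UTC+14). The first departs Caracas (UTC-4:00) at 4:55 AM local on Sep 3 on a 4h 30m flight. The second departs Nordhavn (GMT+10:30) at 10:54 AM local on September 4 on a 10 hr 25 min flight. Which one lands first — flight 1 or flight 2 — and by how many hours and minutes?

Flight 1 in UTC: 4:55 AM + 4:00 = 8:55 AM on Sep 3.
+4 hours and 30 minutes → arrive 1:25 PM UTC on Sep 3.
Flight 2 in UTC: 10:54 AM − 10:30 = 12:24 AM on Sep 4.
+10 hours and 25 minutes → arrive 10:49 AM UTC on Sep 4.
Flight 1 lands earlier by 21 hours 24 minutes.

the first, by 21 hours 24 minutes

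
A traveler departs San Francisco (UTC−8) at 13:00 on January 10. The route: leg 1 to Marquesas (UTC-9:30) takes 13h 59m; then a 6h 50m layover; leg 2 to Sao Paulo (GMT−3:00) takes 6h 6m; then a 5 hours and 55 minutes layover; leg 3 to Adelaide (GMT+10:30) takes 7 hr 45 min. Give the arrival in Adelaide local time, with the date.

00:05 on January 13

Convert departure to UTC: 13:00 + 8:00 = 21:00 UTC on Jan 10.
Add 13 hours 59 minutes leg 1 → 10:59 UTC (Jan 11).
Add 6 hours and 50 minutes layover in Marquesas → 17:49 UTC.
Add 6 hours 6 minutes leg 2 → 23:55 UTC.
Add 5 hours and 55 minutes layover in Sao Paulo → 05:50 UTC (Jan 12).
Add 7 hours and 45 minutes leg 3 → 13:35 UTC.
Adelaide is UTC+10:30, so local arrival = 13:35 + 10:30 = 00:05 on Jan 13.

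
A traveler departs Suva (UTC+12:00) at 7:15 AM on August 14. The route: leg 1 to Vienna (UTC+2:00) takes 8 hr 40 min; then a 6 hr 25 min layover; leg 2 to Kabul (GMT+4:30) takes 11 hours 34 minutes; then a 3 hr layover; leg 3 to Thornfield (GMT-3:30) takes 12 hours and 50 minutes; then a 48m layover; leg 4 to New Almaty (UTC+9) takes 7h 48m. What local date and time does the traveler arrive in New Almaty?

7:20 AM on Aug 16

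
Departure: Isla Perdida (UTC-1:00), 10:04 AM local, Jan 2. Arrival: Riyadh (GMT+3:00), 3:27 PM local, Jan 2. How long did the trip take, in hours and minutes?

Departure in UTC: 10:04 AM + 1:00 = 11:04 AM on Jan 2.
Arrival in UTC: 3:27 PM − 3:00 = 12:27 PM on Jan 2.
Elapsed = 12:27 PM − 11:04 AM = 1 hour 23 minutes.

1 hour 23 minutes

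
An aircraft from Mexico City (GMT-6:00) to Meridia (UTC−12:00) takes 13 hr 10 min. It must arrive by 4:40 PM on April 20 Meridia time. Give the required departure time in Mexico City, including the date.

Target arrival in UTC: 4:40 PM + 12:00 = 4:40 AM on Apr 21.
Subtract 13 hours 10 minutes → departure 3:30 PM UTC on Apr 20.
Mexico City is UTC−6:00: 3:30 PM − 6:00 = 9:30 AM on Apr 20.

9:30 AM on April 20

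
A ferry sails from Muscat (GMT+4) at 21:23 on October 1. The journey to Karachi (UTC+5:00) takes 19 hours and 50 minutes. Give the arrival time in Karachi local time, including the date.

18:13 on October 2

Karachi is 1:00 ahead of Muscat.
After 19 hours and 50 minutes it is 17:13 (Oct 2) in Muscat.
Shift by the zone difference: 17:13 + 1:00 = 18:13 on Oct 2 in Karachi.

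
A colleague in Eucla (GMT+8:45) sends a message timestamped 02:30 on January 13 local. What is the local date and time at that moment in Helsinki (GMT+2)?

19:45 on January 12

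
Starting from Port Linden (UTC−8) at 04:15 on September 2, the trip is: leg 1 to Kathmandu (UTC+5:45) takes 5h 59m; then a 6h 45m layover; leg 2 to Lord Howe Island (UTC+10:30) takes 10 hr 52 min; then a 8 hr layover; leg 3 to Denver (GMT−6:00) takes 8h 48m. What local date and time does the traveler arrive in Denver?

22:39 on Sep 3

Convert departure to UTC: 04:15 + 8:00 = 12:15 UTC on Sep 2.
Add 5 hours and 59 minutes leg 1 → 18:14 UTC.
Add 6 hours and 45 minutes layover in Kathmandu → 00:59 UTC (Sep 3).
Add 10 hours and 52 minutes leg 2 → 11:51 UTC.
Add 8 hours layover in Lord Howe Island → 19:51 UTC.
Add 8 hours and 48 minutes leg 3 → 04:39 UTC (Sep 4).
Denver is UTC−6:00, so local arrival = 04:39 − 6:00 = 22:39 on Sep 3.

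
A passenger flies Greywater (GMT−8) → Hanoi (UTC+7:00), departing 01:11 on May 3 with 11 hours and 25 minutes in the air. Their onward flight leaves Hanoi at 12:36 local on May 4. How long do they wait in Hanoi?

Convert departure to UTC: 01:11 + 8:00 = 09:11 UTC on May 3.
Add 11 hours 25 minutes flight time → 20:36 UTC.
Hanoi is UTC+7:00, so local arrival = 20:36 + 7:00 = 03:36 on May 4.
Layover = 12:36 − 03:36 = 9 hours.

9 hours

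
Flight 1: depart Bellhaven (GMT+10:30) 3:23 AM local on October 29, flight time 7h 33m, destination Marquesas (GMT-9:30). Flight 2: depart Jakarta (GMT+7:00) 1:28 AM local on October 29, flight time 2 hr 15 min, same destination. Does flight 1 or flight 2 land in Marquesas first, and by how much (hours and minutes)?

the second, by 3 hours 43 minutes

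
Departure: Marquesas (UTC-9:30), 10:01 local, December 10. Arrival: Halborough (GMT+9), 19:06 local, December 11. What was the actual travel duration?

14 hours 35 minutes

Halborough is 18:30 ahead of Marquesas.
Clock-face elapsed time (ignoring zones) is 33 hours 5 minutes.
Actual elapsed = 33 hours 5 minutes − 18:30 = 14 hours 35 minutes.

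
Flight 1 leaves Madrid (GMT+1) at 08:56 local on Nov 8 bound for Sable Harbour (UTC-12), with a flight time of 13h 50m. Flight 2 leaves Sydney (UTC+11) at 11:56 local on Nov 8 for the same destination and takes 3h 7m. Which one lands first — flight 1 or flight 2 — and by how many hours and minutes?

Flight 1 in UTC: 08:56 − 1:00 = 07:56 on Nov 8.
+13 hours and 50 minutes → arrive 21:46 UTC on Nov 8.
Flight 2 in UTC: 11:56 − 11:00 = 00:56 on Nov 8.
+3 hours 7 minutes → arrive 04:03 UTC on Nov 8.
Flight 2 lands earlier by 17 hours 43 minutes.

the second, by 17 hours 43 minutes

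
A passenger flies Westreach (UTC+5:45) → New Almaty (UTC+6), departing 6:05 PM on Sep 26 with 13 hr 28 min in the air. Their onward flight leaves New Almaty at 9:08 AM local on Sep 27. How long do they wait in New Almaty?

Convert departure to UTC: 6:05 PM − 5:45 = 12:20 PM UTC on Sep 26.
Add 13 hours and 28 minutes flight time → 1:48 AM UTC (Sep 27).
New Almaty is UTC+6:00, so local arrival = 1:48 AM + 6:00 = 7:48 AM on Sep 27.
Layover = 9:08 AM − 7:48 AM = 1 hour 20 minutes.

1 hour 20 minutes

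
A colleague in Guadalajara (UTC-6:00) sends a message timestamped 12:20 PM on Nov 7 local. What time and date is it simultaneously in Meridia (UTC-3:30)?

2:50 PM on Nov 7

In UTC: 12:20 PM + 6:00 = 6:20 PM on Nov 7.
Meridia is UTC−3:30: 6:20 PM − 3:30 = 2:50 PM on Nov 7.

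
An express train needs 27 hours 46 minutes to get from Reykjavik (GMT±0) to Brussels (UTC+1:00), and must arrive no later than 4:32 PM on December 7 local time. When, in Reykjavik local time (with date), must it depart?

Target arrival in UTC: 4:32 PM − 1:00 = 3:32 PM on Dec 7.
Subtract 27 hours 46 minutes → departure 11:46 AM UTC on Dec 6.
Reykjavik is UTC+0, so departure is 11:46 AM on Dec 6.

11:46 AM on December 6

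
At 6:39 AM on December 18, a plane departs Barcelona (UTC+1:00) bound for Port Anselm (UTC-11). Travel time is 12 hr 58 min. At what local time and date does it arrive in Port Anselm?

Convert departure to UTC: 6:39 AM − 1:00 = 5:39 AM UTC on Dec 18.
Add 12 hours 58 minutes travel time → 6:37 PM UTC.
Port Anselm is UTC−11:00, so local arrival = 6:37 PM − 11:00 = 7:37 AM on Dec 18.

7:37 AM on December 18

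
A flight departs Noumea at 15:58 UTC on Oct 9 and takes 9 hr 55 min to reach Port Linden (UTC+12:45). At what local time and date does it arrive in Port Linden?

14:38 on October 10

Departure is given in UTC: 15:58 on Oct 9.
Add 9 hours and 55 minutes → 01:53 UTC (Oct 10).
Port Linden is UTC+12:45: 01:53 + 12:45 = 14:38 on Oct 10.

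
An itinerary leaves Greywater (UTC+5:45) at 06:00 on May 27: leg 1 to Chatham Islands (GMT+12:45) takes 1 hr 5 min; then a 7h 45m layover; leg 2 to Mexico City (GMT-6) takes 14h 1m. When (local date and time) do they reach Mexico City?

17:06 on May 27

Convert departure to UTC: 06:00 − 5:45 = 00:15 UTC on May 27.
Add 1 hour 5 minutes leg 1 → 01:20 UTC.
Add 7 hours 45 minutes layover in Chatham Islands → 09:05 UTC.
Add 14 hours 1 minute leg 2 → 23:06 UTC.
Mexico City is UTC−6:00, so local arrival = 23:06 − 6:00 = 17:06 on May 27.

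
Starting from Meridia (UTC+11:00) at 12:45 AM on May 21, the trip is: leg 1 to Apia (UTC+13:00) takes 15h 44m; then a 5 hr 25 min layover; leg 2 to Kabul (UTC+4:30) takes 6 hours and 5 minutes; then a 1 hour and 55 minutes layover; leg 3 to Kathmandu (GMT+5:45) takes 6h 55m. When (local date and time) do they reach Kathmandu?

7:34 AM on May 22

Convert departure to UTC: 12:45 AM − 11:00 = 1:45 PM UTC on May 20.
Add 15 hours and 44 minutes leg 1 → 5:29 AM UTC (May 21).
Add 5 hours 25 minutes layover in Apia → 10:54 AM UTC.
Add 6 hours and 5 minutes leg 2 → 4:59 PM UTC.
Add 1 hour 55 minutes layover in Kabul → 6:54 PM UTC.
Add 6 hours and 55 minutes leg 3 → 1:49 AM UTC (May 22).
Kathmandu is UTC+5:45, so local arrival = 1:49 AM + 5:45 = 7:34 AM on May 22.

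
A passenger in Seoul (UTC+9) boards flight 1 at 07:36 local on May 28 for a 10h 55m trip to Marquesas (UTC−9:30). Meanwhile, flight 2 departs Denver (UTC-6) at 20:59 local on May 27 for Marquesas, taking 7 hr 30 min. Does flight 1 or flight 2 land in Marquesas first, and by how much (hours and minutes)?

Flight 1 in UTC: 07:36 − 9:00 = 22:36 on May 27.
+10 hours 55 minutes → arrive 09:31 UTC on May 28.
Flight 2 in UTC: 20:59 + 6:00 = 02:59 on May 28.
+7 hours 30 minutes → arrive 10:29 UTC on May 28.
Flight 1 lands earlier by 58 minutes.

the first, by 58 minutes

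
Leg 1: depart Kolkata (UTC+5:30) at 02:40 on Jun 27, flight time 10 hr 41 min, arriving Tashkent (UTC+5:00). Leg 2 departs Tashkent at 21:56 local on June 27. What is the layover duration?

9 hours 5 minutes

Convert departure to UTC: 02:40 − 5:30 = 21:10 UTC on Jun 26.
Add 10 hours 41 minutes flight time → 07:51 UTC (Jun 27).
Tashkent is UTC+5:00, so local arrival = 07:51 + 5:00 = 12:51 on Jun 27.
Layover = 21:56 − 12:51 = 9 hours 5 minutes.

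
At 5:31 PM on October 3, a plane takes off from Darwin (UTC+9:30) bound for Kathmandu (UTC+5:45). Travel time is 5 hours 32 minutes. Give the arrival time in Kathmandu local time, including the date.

7:18 PM on October 3

Kathmandu is 3:45 behind Darwin.
After 5 hours 32 minutes it is 11:03 PM in Darwin.
Shift by the zone difference: 11:03 PM − 3:45 = 7:18 PM on Oct 3 in Kathmandu.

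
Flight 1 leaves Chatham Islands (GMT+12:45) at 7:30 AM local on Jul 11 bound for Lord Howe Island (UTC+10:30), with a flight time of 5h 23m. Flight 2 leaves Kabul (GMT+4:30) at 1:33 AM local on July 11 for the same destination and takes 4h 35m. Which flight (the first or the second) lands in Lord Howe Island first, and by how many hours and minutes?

the first, by 1 hour 30 minutes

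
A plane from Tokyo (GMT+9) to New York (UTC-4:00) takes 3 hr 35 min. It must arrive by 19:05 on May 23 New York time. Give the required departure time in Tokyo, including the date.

04:30 on May 24

Target arrival in UTC: 19:05 + 4:00 = 23:05 on May 23.
Subtract 3 hours 35 minutes → departure 19:30 UTC on May 23.
Tokyo is UTC+9:00: 19:30 + 9:00 = 04:30 on May 24.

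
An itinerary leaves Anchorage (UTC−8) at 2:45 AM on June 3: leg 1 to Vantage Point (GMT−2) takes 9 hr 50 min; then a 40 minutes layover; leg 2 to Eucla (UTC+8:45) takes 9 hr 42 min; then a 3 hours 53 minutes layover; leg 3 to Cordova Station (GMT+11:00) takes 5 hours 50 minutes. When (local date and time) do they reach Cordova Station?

3:40 AM on June 5

Convert departure to UTC: 2:45 AM + 8:00 = 10:45 AM UTC on Jun 3.
Add 9 hours and 50 minutes leg 1 → 8:35 PM UTC.
Add 40 minutes layover in Vantage Point → 9:15 PM UTC.
Add 9 hours 42 minutes leg 2 → 6:57 AM UTC (Jun 4).
Add 3 hours and 53 minutes layover in Eucla → 10:50 AM UTC.
Add 5 hours and 50 minutes leg 3 → 4:40 PM UTC.
Cordova Station is UTC+11:00, so local arrival = 4:40 PM + 11:00 = 3:40 AM on Jun 5.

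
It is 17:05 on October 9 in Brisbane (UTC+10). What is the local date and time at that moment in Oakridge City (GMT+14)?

In UTC: 17:05 − 10:00 = 07:05 on Oct 9.
Oakridge City is UTC+14:00: 07:05 + 14:00 = 21:05 on Oct 9.

21:05 on October 9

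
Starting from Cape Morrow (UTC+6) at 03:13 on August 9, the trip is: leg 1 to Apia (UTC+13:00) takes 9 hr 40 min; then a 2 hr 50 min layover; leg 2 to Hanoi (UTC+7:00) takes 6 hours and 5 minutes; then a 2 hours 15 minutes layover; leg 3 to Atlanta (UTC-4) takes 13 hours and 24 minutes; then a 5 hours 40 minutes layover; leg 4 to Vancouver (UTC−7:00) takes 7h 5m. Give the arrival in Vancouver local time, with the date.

13:12 on August 10

Convert departure to UTC: 03:13 − 6:00 = 21:13 UTC on Aug 8.
Add 9 hours and 40 minutes leg 1 → 06:53 UTC (Aug 9).
Add 2 hours and 50 minutes layover in Apia → 09:43 UTC.
Add 6 hours 5 minutes leg 2 → 15:48 UTC.
Add 2 hours and 15 minutes layover in Hanoi → 18:03 UTC.
Add 13 hours and 24 minutes leg 3 → 07:27 UTC (Aug 10).
Add 5 hours 40 minutes layover in Atlanta → 13:07 UTC.
Add 7 hours and 5 minutes leg 4 → 20:12 UTC.
Vancouver is UTC−7:00, so local arrival = 20:12 − 7:00 = 13:12 on Aug 10.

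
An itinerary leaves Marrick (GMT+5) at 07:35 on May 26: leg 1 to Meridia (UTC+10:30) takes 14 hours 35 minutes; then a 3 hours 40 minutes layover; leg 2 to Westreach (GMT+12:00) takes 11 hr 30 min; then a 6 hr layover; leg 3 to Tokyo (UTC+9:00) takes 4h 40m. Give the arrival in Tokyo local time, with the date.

Convert departure to UTC: 07:35 − 5:00 = 02:35 UTC on May 26.
Add 14 hours 35 minutes leg 1 → 17:10 UTC.
Add 3 hours and 40 minutes layover in Meridia → 20:50 UTC.
Add 11 hours 30 minutes leg 2 → 08:20 UTC (May 27).
Add 6 hours layover in Westreach → 14:20 UTC.
Add 4 hours and 40 minutes leg 3 → 19:00 UTC.
Tokyo is UTC+9:00, so local arrival = 19:00 + 9:00 = 04:00 on May 28.

04:00 on May 28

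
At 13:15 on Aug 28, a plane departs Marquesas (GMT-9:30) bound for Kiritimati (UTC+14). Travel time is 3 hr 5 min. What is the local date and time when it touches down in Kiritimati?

15:50 on Aug 29

Convert departure to UTC: 13:15 + 9:30 = 22:45 UTC on Aug 28.
Add 3 hours and 5 minutes travel time → 01:50 UTC (Aug 29).
Kiritimati is UTC+14:00, so local arrival = 01:50 + 14:00 = 15:50 on Aug 29.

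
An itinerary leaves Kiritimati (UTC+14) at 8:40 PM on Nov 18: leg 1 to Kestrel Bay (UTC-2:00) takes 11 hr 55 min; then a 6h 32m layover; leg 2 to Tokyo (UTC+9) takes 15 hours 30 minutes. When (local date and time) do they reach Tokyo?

1:37 AM on Nov 20

Convert departure to UTC: 8:40 PM − 14:00 = 6:40 AM UTC on Nov 18.
Add 11 hours 55 minutes leg 1 → 6:35 PM UTC.
Add 6 hours and 32 minutes layover in Kestrel Bay → 1:07 AM UTC (Nov 19).
Add 15 hours and 30 minutes leg 2 → 4:37 PM UTC.
Tokyo is UTC+9:00, so local arrival = 4:37 PM + 9:00 = 1:37 AM on Nov 20.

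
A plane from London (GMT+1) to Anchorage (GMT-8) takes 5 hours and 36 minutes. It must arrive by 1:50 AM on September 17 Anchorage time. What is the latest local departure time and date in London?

5:14 AM on September 17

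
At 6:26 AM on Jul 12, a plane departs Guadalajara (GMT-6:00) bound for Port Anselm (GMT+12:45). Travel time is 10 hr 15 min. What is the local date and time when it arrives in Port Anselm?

Convert departure to UTC: 6:26 AM + 6:00 = 12:26 PM UTC on Jul 12.
Add 10 hours and 15 minutes travel time → 10:41 PM UTC.
Port Anselm is UTC+12:45, so local arrival = 10:41 PM + 12:45 = 11:26 AM on Jul 13.

11:26 AM on Jul 13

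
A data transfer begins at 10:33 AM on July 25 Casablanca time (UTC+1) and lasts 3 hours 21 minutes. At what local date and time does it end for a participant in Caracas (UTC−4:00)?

Caracas is 5:00 behind Casablanca.
After 3 hours and 21 minutes it is 1:54 PM in Casablanca.
Shift by the zone difference: 1:54 PM − 5:00 = 8:54 AM on Jul 25 in Caracas.

8:54 AM on July 25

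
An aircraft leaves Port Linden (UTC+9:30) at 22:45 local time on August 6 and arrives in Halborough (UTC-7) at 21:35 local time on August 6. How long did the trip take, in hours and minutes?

15 hours 20 minutes

Departure in UTC: 22:45 − 9:30 = 13:15 on Aug 6.
Arrival in UTC: 21:35 + 7:00 = 04:35 on Aug 7.
Elapsed = 04:35 − 13:15 (+1 day) = 15 hours 20 minutes.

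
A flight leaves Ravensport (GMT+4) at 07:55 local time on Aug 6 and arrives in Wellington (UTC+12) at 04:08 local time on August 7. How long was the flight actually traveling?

12 hours 13 minutes

Departure in UTC: 07:55 − 4:00 = 03:55 on Aug 6.
Arrival in UTC: 04:08 − 12:00 = 16:08 on Aug 6.
Elapsed = 16:08 − 03:55 = 12 hours 13 minutes.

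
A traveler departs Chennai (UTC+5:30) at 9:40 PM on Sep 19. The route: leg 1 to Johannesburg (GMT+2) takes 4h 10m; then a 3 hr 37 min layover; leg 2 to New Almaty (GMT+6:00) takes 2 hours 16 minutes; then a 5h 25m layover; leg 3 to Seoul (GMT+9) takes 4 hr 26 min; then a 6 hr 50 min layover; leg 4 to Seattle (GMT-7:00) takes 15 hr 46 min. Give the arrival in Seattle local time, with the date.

Convert departure to UTC: 9:40 PM − 5:30 = 4:10 PM UTC on Sep 19.
Add 4 hours 10 minutes leg 1 → 8:20 PM UTC.
Add 3 hours 37 minutes layover in Johannesburg → 11:57 PM UTC.
Add 2 hours 16 minutes leg 2 → 2:13 AM UTC (Sep 20).
Add 5 hours 25 minutes layover in New Almaty → 7:38 AM UTC.
Add 4 hours and 26 minutes leg 3 → 12:04 PM UTC.
Add 6 hours 50 minutes layover in Seoul → 6:54 PM UTC.
Add 15 hours and 46 minutes leg 4 → 10:40 AM UTC (Sep 21).
Seattle is UTC−7:00, so local arrival = 10:40 AM − 7:00 = 3:40 AM on Sep 21.

3:40 AM on September 21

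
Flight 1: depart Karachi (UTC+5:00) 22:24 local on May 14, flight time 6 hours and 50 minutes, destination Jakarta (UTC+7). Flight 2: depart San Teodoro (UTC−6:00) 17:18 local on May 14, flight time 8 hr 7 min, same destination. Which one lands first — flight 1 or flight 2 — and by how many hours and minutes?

Flight 1 in UTC: 22:24 − 5:00 = 17:24 on May 14.
+6 hours and 50 minutes → arrive 00:14 UTC on May 15.
Flight 2 in UTC: 17:18 + 6:00 = 23:18 on May 14.
+8 hours 7 minutes → arrive 07:25 UTC on May 15.
Flight 1 lands earlier by 7 hours 11 minutes.

the first, by 7 hours 11 minutes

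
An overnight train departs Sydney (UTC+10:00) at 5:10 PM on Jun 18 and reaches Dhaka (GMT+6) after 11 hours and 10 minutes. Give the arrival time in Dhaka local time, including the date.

Dhaka is 4:00 behind Sydney.
After 11 hours 10 minutes it is 4:20 AM (Jun 19) in Sydney.
Shift by the zone difference: 4:20 AM − 4:00 = 12:20 AM on Jun 19 in Dhaka.

12:20 AM on Jun 19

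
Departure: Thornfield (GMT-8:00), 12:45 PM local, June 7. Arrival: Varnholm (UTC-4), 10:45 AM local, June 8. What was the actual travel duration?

18 hours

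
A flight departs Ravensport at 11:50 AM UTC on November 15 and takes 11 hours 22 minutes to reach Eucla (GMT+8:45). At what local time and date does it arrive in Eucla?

Departure is given in UTC: 11:50 AM on Nov 15.
Add 11 hours 22 minutes → 11:12 PM UTC.
Eucla is UTC+8:45: 11:12 PM + 8:45 = 7:57 AM on Nov 16.

7:57 AM on November 16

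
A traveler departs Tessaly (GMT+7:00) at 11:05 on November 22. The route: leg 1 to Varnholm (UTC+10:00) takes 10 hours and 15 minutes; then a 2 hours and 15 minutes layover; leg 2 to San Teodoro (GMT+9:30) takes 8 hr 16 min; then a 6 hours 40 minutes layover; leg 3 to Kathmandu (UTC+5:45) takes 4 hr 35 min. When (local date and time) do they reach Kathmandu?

Convert departure to UTC: 11:05 − 7:00 = 04:05 UTC on Nov 22.
Add 10 hours 15 minutes leg 1 → 14:20 UTC.
Add 2 hours and 15 minutes layover in Varnholm → 16:35 UTC.
Add 8 hours 16 minutes leg 2 → 00:51 UTC (Nov 23).
Add 6 hours and 40 minutes layover in San Teodoro → 07:31 UTC.
Add 4 hours and 35 minutes leg 3 → 12:06 UTC.
Kathmandu is UTC+5:45, so local arrival = 12:06 + 5:45 = 17:51 on Nov 23.

17:51 on November 23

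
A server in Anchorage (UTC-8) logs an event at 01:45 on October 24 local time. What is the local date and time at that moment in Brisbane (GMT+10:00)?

19:45 on Oct 24

In UTC: 01:45 + 8:00 = 09:45 on Oct 24.
Brisbane is UTC+10:00: 09:45 + 10:00 = 19:45 on Oct 24.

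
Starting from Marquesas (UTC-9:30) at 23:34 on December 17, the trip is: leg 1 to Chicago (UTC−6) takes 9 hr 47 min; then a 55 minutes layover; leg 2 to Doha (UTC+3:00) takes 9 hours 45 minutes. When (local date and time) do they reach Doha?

08:31 on December 19

Convert departure to UTC: 23:34 + 9:30 = 09:04 UTC on Dec 18.
Add 9 hours 47 minutes leg 1 → 18:51 UTC.
Add 55 minutes layover in Chicago → 19:46 UTC.
Add 9 hours and 45 minutes leg 2 → 05:31 UTC (Dec 19).
Doha is UTC+3:00, so local arrival = 05:31 + 3:00 = 08:31 on Dec 19.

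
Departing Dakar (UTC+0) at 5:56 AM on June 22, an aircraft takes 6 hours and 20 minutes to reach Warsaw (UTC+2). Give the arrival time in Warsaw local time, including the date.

2:16 PM on June 22

Dakar is at UTC+0, so departure is already 5:56 AM UTC on Jun 22.
Add 6 hours 20 minutes travel time → 12:16 PM UTC.
Warsaw is UTC+2:00, so local arrival = 12:16 PM + 2:00 = 2:16 PM on Jun 22.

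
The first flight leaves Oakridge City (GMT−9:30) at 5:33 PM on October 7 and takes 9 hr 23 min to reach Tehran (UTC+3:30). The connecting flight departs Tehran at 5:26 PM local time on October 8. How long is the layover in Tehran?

Convert departure to UTC: 5:33 PM + 9:30 = 3:03 AM UTC on Oct 8.
Add 9 hours 23 minutes flight time → 12:26 PM UTC.
Tehran is UTC+3:30, so local arrival = 12:26 PM + 3:30 = 3:56 PM on Oct 8.
Layover = 5:26 PM − 3:56 PM = 1 hour 30 minutes.

1 hour 30 minutes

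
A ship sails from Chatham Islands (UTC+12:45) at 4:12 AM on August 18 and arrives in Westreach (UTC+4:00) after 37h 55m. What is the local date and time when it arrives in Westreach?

Westreach is 8:45 behind Chatham Islands.
After 37 hours 55 minutes it is 6:07 PM (Aug 19) in Chatham Islands.
Shift by the zone difference: 6:07 PM − 8:45 = 9:22 AM on Aug 19 in Westreach.

9:22 AM on August 19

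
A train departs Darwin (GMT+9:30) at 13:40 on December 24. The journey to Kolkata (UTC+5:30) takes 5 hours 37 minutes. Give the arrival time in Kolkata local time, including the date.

Convert departure to UTC: 13:40 − 9:30 = 04:10 UTC on Dec 24.
Add 5 hours 37 minutes travel time → 09:47 UTC.
Kolkata is UTC+5:30, so local arrival = 09:47 + 5:30 = 15:17 on Dec 24.

15:17 on Dec 24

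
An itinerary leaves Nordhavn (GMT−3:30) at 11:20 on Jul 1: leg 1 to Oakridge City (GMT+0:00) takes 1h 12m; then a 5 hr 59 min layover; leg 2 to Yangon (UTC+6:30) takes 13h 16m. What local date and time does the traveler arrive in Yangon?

17:47 on July 2

Convert departure to UTC: 11:20 + 3:30 = 14:50 UTC on Jul 1.
Add 1 hour and 12 minutes leg 1 → 16:02 UTC.
Add 5 hours 59 minutes layover in Oakridge City → 22:01 UTC.
Add 13 hours and 16 minutes leg 2 → 11:17 UTC (Jul 2).
Yangon is UTC+6:30, so local arrival = 11:17 + 6:30 = 17:47 on Jul 2.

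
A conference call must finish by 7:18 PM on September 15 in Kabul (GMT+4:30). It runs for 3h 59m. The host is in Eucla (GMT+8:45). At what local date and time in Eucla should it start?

7:34 PM on September 15

Target end time in UTC: 7:18 PM − 4:30 = 2:48 PM on Sep 15.
Subtract 3 hours 59 minutes → start 10:49 AM UTC on Sep 15.
Eucla is UTC+8:45: 10:49 AM + 8:45 = 7:34 PM on Sep 15.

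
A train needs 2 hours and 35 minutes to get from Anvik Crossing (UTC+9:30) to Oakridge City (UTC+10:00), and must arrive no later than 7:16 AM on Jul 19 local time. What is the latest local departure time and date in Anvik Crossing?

Target arrival in UTC: 7:16 AM − 10:00 = 9:16 PM on Jul 18.
Subtract 2 hours 35 minutes → departure 6:41 PM UTC on Jul 18.
Anvik Crossing is UTC+9:30: 6:41 PM + 9:30 = 4:11 AM on Jul 19.

4:11 AM on July 19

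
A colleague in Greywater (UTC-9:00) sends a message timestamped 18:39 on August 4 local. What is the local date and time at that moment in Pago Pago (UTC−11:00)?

16:39 on Aug 4

In UTC: 18:39 + 9:00 = 03:39 on Aug 5.
Pago Pago is UTC−11:00: 03:39 − 11:00 = 16:39 on Aug 4.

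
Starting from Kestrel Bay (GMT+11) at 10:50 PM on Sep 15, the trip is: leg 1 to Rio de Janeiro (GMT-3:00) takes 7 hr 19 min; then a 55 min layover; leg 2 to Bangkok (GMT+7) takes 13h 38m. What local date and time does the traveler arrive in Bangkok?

4:42 PM on September 16

Convert departure to UTC: 10:50 PM − 11:00 = 11:50 AM UTC on Sep 15.
Add 7 hours and 19 minutes leg 1 → 7:09 PM UTC.
Add 55 minutes layover in Rio de Janeiro → 8:04 PM UTC.
Add 13 hours and 38 minutes leg 2 → 9:42 AM UTC (Sep 16).
Bangkok is UTC+7:00, so local arrival = 9:42 AM + 7:00 = 4:42 PM on Sep 16.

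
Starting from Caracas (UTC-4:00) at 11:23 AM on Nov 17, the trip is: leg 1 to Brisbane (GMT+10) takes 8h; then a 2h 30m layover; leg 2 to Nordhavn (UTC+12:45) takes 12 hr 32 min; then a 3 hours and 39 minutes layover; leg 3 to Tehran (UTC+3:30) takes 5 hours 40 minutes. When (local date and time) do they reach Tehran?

3:14 AM on Nov 19

Convert departure to UTC: 11:23 AM + 4:00 = 3:23 PM UTC on Nov 17.
Add 8 hours leg 1 → 11:23 PM UTC.
Add 2 hours 30 minutes layover in Brisbane → 1:53 AM UTC (Nov 18).
Add 12 hours and 32 minutes leg 2 → 2:25 PM UTC.
Add 3 hours 39 minutes layover in Nordhavn → 6:04 PM UTC.
Add 5 hours 40 minutes leg 3 → 11:44 PM UTC.
Tehran is UTC+3:30, so local arrival = 11:44 PM + 3:30 = 3:14 AM on Nov 19.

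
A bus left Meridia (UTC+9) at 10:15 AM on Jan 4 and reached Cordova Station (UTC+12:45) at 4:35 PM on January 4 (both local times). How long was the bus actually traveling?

Departure in UTC: 10:15 AM − 9:00 = 1:15 AM on Jan 4.
Arrival in UTC: 4:35 PM − 12:45 = 3:50 AM on Jan 4.
Elapsed = 3:50 AM − 1:15 AM = 2 hours 35 minutes.

2 hours 35 minutes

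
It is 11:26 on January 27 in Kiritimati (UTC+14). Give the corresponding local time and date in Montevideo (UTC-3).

18:26 on January 26

In UTC: 11:26 − 14:00 = 21:26 on Jan 26.
Montevideo is UTC−3:00: 21:26 − 3:00 = 18:26 on Jan 26.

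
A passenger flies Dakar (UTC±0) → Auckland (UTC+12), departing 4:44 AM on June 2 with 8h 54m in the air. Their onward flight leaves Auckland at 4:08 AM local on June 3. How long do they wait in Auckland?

Dakar is at UTC+0, so departure is already 4:44 AM UTC on Jun 2.
Add 8 hours 54 minutes flight time → 1:38 PM UTC.
Auckland is UTC+12:00, so local arrival = 1:38 PM + 12:00 = 1:38 AM on Jun 3.
Layover = 4:08 AM − 1:38 AM = 2 hours 30 minutes.

2 hours 30 minutes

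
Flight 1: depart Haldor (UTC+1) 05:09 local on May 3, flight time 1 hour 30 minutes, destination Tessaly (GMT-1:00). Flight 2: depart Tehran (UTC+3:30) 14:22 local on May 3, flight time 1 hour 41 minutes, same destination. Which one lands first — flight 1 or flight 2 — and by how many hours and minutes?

the first, by 6 hours 54 minutes

Flight 1 in UTC: 05:09 − 1:00 = 04:09 on May 3.
+1 hour and 30 minutes → arrive 05:39 UTC on May 3.
Flight 2 in UTC: 14:22 − 3:30 = 10:52 on May 3.
+1 hour and 41 minutes → arrive 12:33 UTC on May 3.
Flight 1 lands earlier by 6 hours 54 minutes.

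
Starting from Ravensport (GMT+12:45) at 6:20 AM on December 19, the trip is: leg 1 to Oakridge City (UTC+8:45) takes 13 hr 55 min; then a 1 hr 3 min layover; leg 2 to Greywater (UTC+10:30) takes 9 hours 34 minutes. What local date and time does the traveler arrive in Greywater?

Convert departure to UTC: 6:20 AM − 12:45 = 5:35 PM UTC on Dec 18.
Add 13 hours 55 minutes leg 1 → 7:30 AM UTC (Dec 19).
Add 1 hour and 3 minutes layover in Oakridge City → 8:33 AM UTC.
Add 9 hours and 34 minutes leg 2 → 6:07 PM UTC.
Greywater is UTC+10:30, so local arrival = 6:07 PM + 10:30 = 4:37 AM on Dec 20.

4:37 AM on December 20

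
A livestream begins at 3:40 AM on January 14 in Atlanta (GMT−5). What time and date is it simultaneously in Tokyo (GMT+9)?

In UTC: 3:40 AM + 5:00 = 8:40 AM on Jan 14.
Tokyo is UTC+9:00: 8:40 AM + 9:00 = 5:40 PM on Jan 14.

5:40 PM on January 14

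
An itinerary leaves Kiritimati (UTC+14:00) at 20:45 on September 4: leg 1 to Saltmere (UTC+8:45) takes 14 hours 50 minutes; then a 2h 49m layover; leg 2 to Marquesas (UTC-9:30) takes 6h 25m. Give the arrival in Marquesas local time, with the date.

21:19 on Sep 4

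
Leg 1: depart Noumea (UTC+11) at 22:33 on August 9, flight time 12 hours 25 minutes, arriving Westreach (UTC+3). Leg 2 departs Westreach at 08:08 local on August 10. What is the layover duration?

Convert departure to UTC: 22:33 − 11:00 = 11:33 UTC on Aug 9.
Add 12 hours and 25 minutes flight time → 23:58 UTC.
Westreach is UTC+3:00, so local arrival = 23:58 + 3:00 = 02:58 on Aug 10.
Layover = 08:08 − 02:58 = 5 hours 10 minutes.

5 hours 10 minutes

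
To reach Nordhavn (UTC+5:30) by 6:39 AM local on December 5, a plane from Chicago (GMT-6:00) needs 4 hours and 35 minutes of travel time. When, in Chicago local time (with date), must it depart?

Target arrival in UTC: 6:39 AM − 5:30 = 1:09 AM on Dec 5.
Subtract 4 hours and 35 minutes → departure 8:34 PM UTC on Dec 4.
Chicago is UTC−6:00: 8:34 PM − 6:00 = 2:34 PM on Dec 4.

2:34 PM on December 4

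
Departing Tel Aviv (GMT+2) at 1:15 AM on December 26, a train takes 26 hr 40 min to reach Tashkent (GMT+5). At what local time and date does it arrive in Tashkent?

Convert departure to UTC: 1:15 AM − 2:00 = 11:15 PM UTC on Dec 25.
Add 26 hours and 40 minutes travel time → 1:55 AM UTC (Dec 27).
Tashkent is UTC+5:00, so local arrival = 1:55 AM + 5:00 = 6:55 AM on Dec 27.

6:55 AM on Dec 27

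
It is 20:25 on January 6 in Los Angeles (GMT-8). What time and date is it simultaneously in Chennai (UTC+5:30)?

In UTC: 20:25 + 8:00 = 04:25 on Jan 7.
Chennai is UTC+5:30: 04:25 + 5:30 = 09:55 on Jan 7.

09:55 on Jan 7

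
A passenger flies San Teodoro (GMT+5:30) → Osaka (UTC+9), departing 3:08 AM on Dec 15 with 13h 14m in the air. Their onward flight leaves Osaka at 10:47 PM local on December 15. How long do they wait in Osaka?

Convert departure to UTC: 3:08 AM − 5:30 = 9:38 PM UTC on Dec 14.
Add 13 hours and 14 minutes flight time → 10:52 AM UTC (Dec 15).
Osaka is UTC+9:00, so local arrival = 10:52 AM + 9:00 = 7:52 PM on Dec 15.
Layover = 10:47 PM − 7:52 PM = 2 hours 55 minutes.

2 hours 55 minutes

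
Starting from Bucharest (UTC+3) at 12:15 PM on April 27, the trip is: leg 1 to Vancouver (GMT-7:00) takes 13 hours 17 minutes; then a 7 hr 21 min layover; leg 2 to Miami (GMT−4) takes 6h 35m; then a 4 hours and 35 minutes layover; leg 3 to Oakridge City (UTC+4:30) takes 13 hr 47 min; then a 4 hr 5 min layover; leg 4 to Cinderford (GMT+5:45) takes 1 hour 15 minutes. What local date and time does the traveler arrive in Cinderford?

5:55 PM on April 29

Convert departure to UTC: 12:15 PM − 3:00 = 9:15 AM UTC on Apr 27.
Add 13 hours and 17 minutes leg 1 → 10:32 PM UTC.
Add 7 hours and 21 minutes layover in Vancouver → 5:53 AM UTC (Apr 28).
Add 6 hours and 35 minutes leg 2 → 12:28 PM UTC.
Add 4 hours and 35 minutes layover in Miami → 5:03 PM UTC.
Add 13 hours 47 minutes leg 3 → 6:50 AM UTC (Apr 29).
Add 4 hours and 5 minutes layover in Oakridge City → 10:55 AM UTC.
Add 1 hour and 15 minutes leg 4 → 12:10 PM UTC.
Cinderford is UTC+5:45, so local arrival = 12:10 PM + 5:45 = 5:55 PM on Apr 29.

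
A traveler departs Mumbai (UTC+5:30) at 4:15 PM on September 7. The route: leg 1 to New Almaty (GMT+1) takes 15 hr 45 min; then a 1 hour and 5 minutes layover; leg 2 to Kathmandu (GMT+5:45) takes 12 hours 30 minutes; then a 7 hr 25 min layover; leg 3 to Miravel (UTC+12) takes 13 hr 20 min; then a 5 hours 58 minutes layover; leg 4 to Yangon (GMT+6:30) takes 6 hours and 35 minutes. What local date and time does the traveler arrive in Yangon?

Convert departure to UTC: 4:15 PM − 5:30 = 10:45 AM UTC on Sep 7.
Add 15 hours 45 minutes leg 1 → 2:30 AM UTC (Sep 8).
Add 1 hour and 5 minutes layover in New Almaty → 3:35 AM UTC.
Add 12 hours 30 minutes leg 2 → 4:05 PM UTC.
Add 7 hours and 25 minutes layover in Kathmandu → 11:30 PM UTC.
Add 13 hours and 20 minutes leg 3 → 12:50 PM UTC (Sep 9).
Add 5 hours 58 minutes layover in Miravel → 6:48 PM UTC.
Add 6 hours and 35 minutes leg 4 → 1:23 AM UTC (Sep 10).
Yangon is UTC+6:30, so local arrival = 1:23 AM + 6:30 = 7:53 AM on Sep 10.

7:53 AM on September 10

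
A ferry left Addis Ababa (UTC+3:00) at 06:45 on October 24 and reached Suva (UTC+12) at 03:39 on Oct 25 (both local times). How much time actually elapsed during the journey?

11 hours 54 minutes

Departure in UTC: 06:45 − 3:00 = 03:45 on Oct 24.
Arrival in UTC: 03:39 − 12:00 = 15:39 on Oct 24.
Elapsed = 15:39 − 03:45 = 11 hours 54 minutes.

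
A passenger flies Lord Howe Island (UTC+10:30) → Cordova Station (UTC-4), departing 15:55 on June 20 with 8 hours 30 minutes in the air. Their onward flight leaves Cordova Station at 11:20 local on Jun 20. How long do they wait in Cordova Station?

Convert departure to UTC: 15:55 − 10:30 = 05:25 UTC on Jun 20.
Add 8 hours 30 minutes flight time → 13:55 UTC.
Cordova Station is UTC−4:00, so local arrival = 13:55 − 4:00 = 09:55 on Jun 20.
Layover = 11:20 − 09:55 = 1 hour 25 minutes.

1 hour 25 minutes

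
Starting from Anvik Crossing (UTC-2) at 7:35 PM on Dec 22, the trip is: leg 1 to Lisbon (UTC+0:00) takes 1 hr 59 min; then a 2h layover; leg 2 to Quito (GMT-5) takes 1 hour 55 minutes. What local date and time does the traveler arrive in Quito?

Convert departure to UTC: 7:35 PM + 2:00 = 9:35 PM UTC on Dec 22.
Add 1 hour and 59 minutes leg 1 → 11:34 PM UTC.
Add 2 hours layover in Lisbon → 1:34 AM UTC (Dec 23).
Add 1 hour 55 minutes leg 2 → 3:29 AM UTC.
Quito is UTC−5:00, so local arrival = 3:29 AM − 5:00 = 10:29 PM on Dec 22.

10:29 PM on December 22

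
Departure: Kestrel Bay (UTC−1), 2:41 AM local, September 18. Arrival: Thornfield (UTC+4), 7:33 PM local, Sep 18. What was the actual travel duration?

11 hours 52 minutes

Departure in UTC: 2:41 AM + 1:00 = 3:41 AM on Sep 18.
Arrival in UTC: 7:33 PM − 4:00 = 3:33 PM on Sep 18.
Elapsed = 3:33 PM − 3:41 AM = 11 hours 52 minutes.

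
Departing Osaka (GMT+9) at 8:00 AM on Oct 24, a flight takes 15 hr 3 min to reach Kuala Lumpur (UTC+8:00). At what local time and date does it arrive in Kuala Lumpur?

Convert departure to UTC: 8:00 AM − 9:00 = 11:00 PM UTC on Oct 23.
Add 15 hours 3 minutes travel time → 2:03 PM UTC (Oct 24).
Kuala Lumpur is UTC+8:00, so local arrival = 2:03 PM + 8:00 = 10:03 PM on Oct 24.

10:03 PM on Oct 24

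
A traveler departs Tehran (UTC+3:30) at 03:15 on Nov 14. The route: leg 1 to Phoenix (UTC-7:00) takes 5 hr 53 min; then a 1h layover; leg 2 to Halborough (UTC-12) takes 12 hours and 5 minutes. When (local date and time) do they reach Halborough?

06:43 on November 14

Convert departure to UTC: 03:15 − 3:30 = 23:45 UTC on Nov 13.
Add 5 hours 53 minutes leg 1 → 05:38 UTC (Nov 14).
Add 1 hour layover in Phoenix → 06:38 UTC.
Add 12 hours 5 minutes leg 2 → 18:43 UTC.
Halborough is UTC−12:00, so local arrival = 18:43 − 12:00 = 06:43 on Nov 14.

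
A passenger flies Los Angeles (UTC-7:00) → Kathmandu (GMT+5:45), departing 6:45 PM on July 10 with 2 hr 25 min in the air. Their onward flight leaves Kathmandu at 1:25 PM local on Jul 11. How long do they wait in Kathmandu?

3 hours 30 minutes

Convert departure to UTC: 6:45 PM + 7:00 = 1:45 AM UTC on Jul 11.
Add 2 hours and 25 minutes flight time → 4:10 AM UTC.
Kathmandu is UTC+5:45, so local arrival = 4:10 AM + 5:45 = 9:55 AM on Jul 11.
Layover = 1:25 PM − 9:55 AM = 3 hours 30 minutes.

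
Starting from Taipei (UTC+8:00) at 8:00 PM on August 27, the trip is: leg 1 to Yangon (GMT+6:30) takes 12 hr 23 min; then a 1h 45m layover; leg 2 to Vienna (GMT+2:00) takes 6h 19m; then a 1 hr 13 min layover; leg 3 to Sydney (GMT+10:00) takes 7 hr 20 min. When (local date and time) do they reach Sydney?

Convert departure to UTC: 8:00 PM − 8:00 = 12:00 PM UTC on Aug 27.
Add 12 hours and 23 minutes leg 1 → 12:23 AM UTC (Aug 28).
Add 1 hour 45 minutes layover in Yangon → 2:08 AM UTC.
Add 6 hours and 19 minutes leg 2 → 8:27 AM UTC.
Add 1 hour 13 minutes layover in Vienna → 9:40 AM UTC.
Add 7 hours and 20 minutes leg 3 → 5:00 PM UTC.
Sydney is UTC+10:00, so local arrival = 5:00 PM + 10:00 = 3:00 AM on Aug 29.

3:00 AM on August 29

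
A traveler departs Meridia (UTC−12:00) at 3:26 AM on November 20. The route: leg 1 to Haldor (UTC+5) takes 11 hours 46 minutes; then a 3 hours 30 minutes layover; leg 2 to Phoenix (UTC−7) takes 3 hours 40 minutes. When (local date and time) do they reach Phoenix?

3:22 AM on November 21

Convert departure to UTC: 3:26 AM + 12:00 = 3:26 PM UTC on Nov 20.
Add 11 hours and 46 minutes leg 1 → 3:12 AM UTC (Nov 21).
Add 3 hours 30 minutes layover in Haldor → 6:42 AM UTC.
Add 3 hours and 40 minutes leg 2 → 10:22 AM UTC.
Phoenix is UTC−7:00, so local arrival = 10:22 AM − 7:00 = 3:22 AM on Nov 21.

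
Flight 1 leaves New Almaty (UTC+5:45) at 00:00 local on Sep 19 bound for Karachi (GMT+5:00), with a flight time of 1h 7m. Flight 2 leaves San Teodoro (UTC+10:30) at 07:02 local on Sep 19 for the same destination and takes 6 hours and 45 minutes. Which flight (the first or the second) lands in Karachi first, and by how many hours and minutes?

the first, by 7 hours 55 minutes

Flight 1 in UTC: 00:00 − 5:45 = 18:15 on Sep 18.
+1 hour and 7 minutes → arrive 19:22 UTC on Sep 18.
Flight 2 in UTC: 07:02 − 10:30 = 20:32 on Sep 18.
+6 hours 45 minutes → arrive 03:17 UTC on Sep 19.
Flight 1 lands earlier by 7 hours 55 minutes.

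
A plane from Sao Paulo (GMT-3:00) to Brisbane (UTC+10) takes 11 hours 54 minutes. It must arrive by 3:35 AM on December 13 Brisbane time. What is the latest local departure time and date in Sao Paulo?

Target arrival in UTC: 3:35 AM − 10:00 = 5:35 PM on Dec 12.
Subtract 11 hours 54 minutes → departure 5:41 AM UTC on Dec 12.
Sao Paulo is UTC−3:00: 5:41 AM − 3:00 = 2:41 AM on Dec 12.

2:41 AM on December 12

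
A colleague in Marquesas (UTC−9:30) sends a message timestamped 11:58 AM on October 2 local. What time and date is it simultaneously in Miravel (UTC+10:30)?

In UTC: 11:58 AM + 9:30 = 9:28 PM on Oct 2.
Miravel is UTC+10:30: 9:28 PM + 10:30 = 7:58 AM on Oct 3.

7:58 AM on October 3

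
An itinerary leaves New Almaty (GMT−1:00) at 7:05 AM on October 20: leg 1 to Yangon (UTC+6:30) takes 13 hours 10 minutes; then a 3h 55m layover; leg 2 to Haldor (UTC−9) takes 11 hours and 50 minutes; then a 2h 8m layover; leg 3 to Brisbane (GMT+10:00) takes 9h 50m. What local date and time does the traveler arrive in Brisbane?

Convert departure to UTC: 7:05 AM + 1:00 = 8:05 AM UTC on Oct 20.
Add 13 hours 10 minutes leg 1 → 9:15 PM UTC.
Add 3 hours 55 minutes layover in Yangon → 1:10 AM UTC (Oct 21).
Add 11 hours and 50 minutes leg 2 → 1:00 PM UTC.
Add 2 hours 8 minutes layover in Haldor → 3:08 PM UTC.
Add 9 hours and 50 minutes leg 3 → 12:58 AM UTC (Oct 22).
Brisbane is UTC+10:00, so local arrival = 12:58 AM + 10:00 = 10:58 AM on Oct 22.

10:58 AM on Oct 22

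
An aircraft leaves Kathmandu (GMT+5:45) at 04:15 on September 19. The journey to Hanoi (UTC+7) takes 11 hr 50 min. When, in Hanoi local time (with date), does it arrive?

Convert departure to UTC: 04:15 − 5:45 = 22:30 UTC on Sep 18.
Add 11 hours and 50 minutes travel time → 10:20 UTC (Sep 19).
Hanoi is UTC+7:00, so local arrival = 10:20 + 7:00 = 17:20 on Sep 19.

17:20 on September 19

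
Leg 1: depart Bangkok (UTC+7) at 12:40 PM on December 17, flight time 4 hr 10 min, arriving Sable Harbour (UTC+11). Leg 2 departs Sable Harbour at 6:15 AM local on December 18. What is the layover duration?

Convert departure to UTC: 12:40 PM − 7:00 = 5:40 AM UTC on Dec 17.
Add 4 hours and 10 minutes flight time → 9:50 AM UTC.
Sable Harbour is UTC+11:00, so local arrival = 9:50 AM + 11:00 = 8:50 PM on Dec 17.
Layover = 6:15 AM − 8:50 PM (+1 day) = 9 hours 25 minutes.

9 hours 25 minutes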